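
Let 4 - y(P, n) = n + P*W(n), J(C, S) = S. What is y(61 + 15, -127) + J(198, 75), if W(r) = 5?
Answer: -174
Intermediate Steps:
y(P, n) = 4 - n - 5*P (y(P, n) = 4 - (n + P*5) = 4 - (n + 5*P) = 4 + (-n - 5*P) = 4 - n - 5*P)
y(61 + 15, -127) + J(198, 75) = (4 - 1*(-127) - 5*(61 + 15)) + 75 = (4 + 127 - 5*76) + 75 = (4 + 127 - 380) + 75 = -249 + 75 = -174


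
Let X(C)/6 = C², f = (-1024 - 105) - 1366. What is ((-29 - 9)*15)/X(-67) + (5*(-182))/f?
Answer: 769593/2240011 ≈ 0.34357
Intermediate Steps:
f = -2495 (f = -1129 - 1366 = -2495)
X(C) = 6*C²
((-29 - 9)*15)/X(-67) + (5*(-182))/f = ((-29 - 9)*15)/((6*(-67)²)) + (5*(-182))/(-2495) = (-38*15)/((6*4489)) - 910*(-1/2495) = -570/26934 + 182/499 = -570*1/26934 + 182/499 = -95/4489 + 182/499 = 769593/2240011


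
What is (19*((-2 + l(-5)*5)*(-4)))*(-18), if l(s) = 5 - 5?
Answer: -2736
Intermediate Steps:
l(s) = 0
(19*((-2 + l(-5)*5)*(-4)))*(-18) = (19*((-2 + 0*5)*(-4)))*(-18) = (19*((-2 + 0)*(-4)))*(-18) = (19*(-2*(-4)))*(-18) = (19*8)*(-18) = 152*(-18) = -2736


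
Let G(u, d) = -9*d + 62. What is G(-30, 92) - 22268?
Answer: -23034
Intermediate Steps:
G(u, d) = 62 - 9*d
G(-30, 92) - 22268 = (62 - 9*92) - 22268 = (62 - 828) - 22268 = -766 - 22268 = -23034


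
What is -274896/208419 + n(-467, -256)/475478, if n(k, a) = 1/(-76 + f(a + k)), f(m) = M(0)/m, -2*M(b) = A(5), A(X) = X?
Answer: -2393920545003747/1815008278041377 ≈ -1.3190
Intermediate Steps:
M(b) = -5/2 (M(b) = -½*5 = -5/2)
f(m) = -5/(2*m)
n(k, a) = 1/(-76 - 5/(2*(a + k)))
-274896/208419 + n(-467, -256)/475478 = -274896/208419 + (2*(-1*(-256) - 1*(-467))/(5 + 152*(-256) + 152*(-467)))/475478 = -274896*1/208419 + (2*(256 + 467)/(5 - 38912 - 70984))*(1/475478) = -91632/69473 + (2*723/(-109891))*(1/475478) = -91632/69473 + (2*(-1/109891)*723)*(1/475478) = -91632/69473 - 1446/109891*1/475478 = -91632/69473 - 723/26125376449 = -2393920545003747/1815008278041377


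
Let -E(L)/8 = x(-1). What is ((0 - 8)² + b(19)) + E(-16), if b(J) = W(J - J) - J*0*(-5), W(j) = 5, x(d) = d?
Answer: 77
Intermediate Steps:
E(L) = 8 (E(L) = -8*(-1) = 8)
b(J) = 5 (b(J) = 5 - J*0*(-5) = 5 - 0*(-5) = 5 - 1*0 = 5 + 0 = 5)
((0 - 8)² + b(19)) + E(-16) = ((0 - 8)² + 5) + 8 = ((-8)² + 5) + 8 = (64 + 5) + 8 = 69 + 8 = 77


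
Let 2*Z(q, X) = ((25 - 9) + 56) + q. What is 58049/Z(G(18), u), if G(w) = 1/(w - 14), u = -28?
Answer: 464392/289 ≈ 1606.9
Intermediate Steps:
G(w) = 1/(-14 + w)
Z(q, X) = 36 + q/2 (Z(q, X) = (((25 - 9) + 56) + q)/2 = ((16 + 56) + q)/2 = (72 + q)/2 = 36 + q/2)
58049/Z(G(18), u) = 58049/(36 + 1/(2*(-14 + 18))) = 58049/(36 + (1/2)/4) = 58049/(36 + (1/2)*(1/4)) = 58049/(36 + 1/8) = 58049/(289/8) = 58049*(8/289) = 464392/289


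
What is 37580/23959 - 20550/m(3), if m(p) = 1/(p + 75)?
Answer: -38403843520/23959 ≈ -1.6029e+6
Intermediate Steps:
m(p) = 1/(75 + p)
37580/23959 - 20550/m(3) = 37580/23959 - 20550/(1/(75 + 3)) = 37580*(1/23959) - 20550/(1/78) = 37580/23959 - 20550/1/78 = 37580/23959 - 20550*78 = 37580/23959 - 1602900 = -38403843520/23959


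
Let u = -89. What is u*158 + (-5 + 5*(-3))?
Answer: -14082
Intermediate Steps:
u*158 + (-5 + 5*(-3)) = -89*158 + (-5 + 5*(-3)) = -14062 + (-5 - 15) = -14062 - 20 = -14082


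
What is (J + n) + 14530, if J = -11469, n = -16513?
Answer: -13452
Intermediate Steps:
(J + n) + 14530 = (-11469 - 16513) + 14530 = -27982 + 14530 = -13452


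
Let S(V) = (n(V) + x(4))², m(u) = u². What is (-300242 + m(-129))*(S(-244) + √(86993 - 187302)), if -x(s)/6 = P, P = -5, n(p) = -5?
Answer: -177250625 - 3119611*I*√829 ≈ -1.7725e+8 - 8.9821e+7*I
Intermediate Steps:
x(s) = 30 (x(s) = -6*(-5) = 30)
S(V) = 625 (S(V) = (-5 + 30)² = 25² = 625)
(-300242 + m(-129))*(S(-244) + √(86993 - 187302)) = (-300242 + (-129)²)*(625 + √(86993 - 187302)) = (-300242 + 16641)*(625 + √(-100309)) = -283601*(625 + 11*I*√829) = -177250625 - 3119611*I*√829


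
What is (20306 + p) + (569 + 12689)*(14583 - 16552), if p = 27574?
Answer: -26057122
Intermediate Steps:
(20306 + p) + (569 + 12689)*(14583 - 16552) = (20306 + 27574) + (569 + 12689)*(14583 - 16552) = 47880 + 13258*(-1969) = 47880 - 26105002 = -26057122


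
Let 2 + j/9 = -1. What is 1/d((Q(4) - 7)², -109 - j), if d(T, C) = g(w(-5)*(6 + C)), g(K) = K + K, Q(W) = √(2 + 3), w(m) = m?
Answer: 1/760 ≈ 0.0013158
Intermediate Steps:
j = -27 (j = -18 + 9*(-1) = -18 - 9 = -27)
Q(W) = √5
g(K) = 2*K
d(T, C) = -60 - 10*C (d(T, C) = 2*(-5*(6 + C)) = 2*(-30 - 5*C) = -60 - 10*C)
1/d((Q(4) - 7)², -109 - j) = 1/(-60 - 10*(-109 - 1*(-27))) = 1/(-60 - 10*(-109 + 27)) = 1/(-60 - 10*(-82)) = 1/(-60 + 820) = 1/760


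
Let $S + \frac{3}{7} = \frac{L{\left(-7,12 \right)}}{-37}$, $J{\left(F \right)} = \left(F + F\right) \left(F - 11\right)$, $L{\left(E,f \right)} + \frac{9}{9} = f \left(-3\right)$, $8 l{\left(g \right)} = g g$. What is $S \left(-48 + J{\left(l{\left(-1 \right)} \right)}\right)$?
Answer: $- \frac{1623}{56} \approx -28.982$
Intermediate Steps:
$l{\left(g \right)} = \frac{g^{2}}{8}$ ($l{\left(g \right)} = \frac{g g}{8} = \frac{g^{2}}{8}$)
$L{\left(E,f \right)} = -1 - 3 f$ ($L{\left(E,f \right)} = -1 + f \left(-3\right) = -1 - 3 f$)
$J{\left(F \right)} = 2 F \left(-11 + F\right)$
$S = \frac{4}{7}$ ($S = - \frac{3}{7} + \frac{-1 - 36}{-37} = - \frac{3}{7} + \left(-1 - 36\right) \left(- \frac{1}{37}\right) = - \frac{3}{7} - -1 = - \frac{3}{7} + 1 = \frac{4}{7} \approx 0.57143$)
$S \left(-48 + J{\left(l{\left(-1 \right)} \right)}\right) = \frac{4 \left(-48 + 2 \frac{\left(-1\right)^{2}}{8} \left(-11 + \frac{\left(-1\right)^{2}}{8}\right)\right)}{7} = \frac{4 \left(-48 + 2 \cdot \frac{1}{8} \cdot 1 \left(-11 + \frac{1}{8} \cdot 1\right)\right)}{7} = \frac{4 \left(-48 + 2 \cdot \frac{1}{8} \left(-11 + \frac{1}{8}\right)\right)}{7} = \frac{4 \left(-48 + 2 \cdot \frac{1}{8} \left(- \frac{87}{8}\right)\right)}{7} = \frac{4 \left(-48 - \frac{87}{32}\right)}{7} = \frac{4}{7} \left(- \frac{1623}{32}\right) = - \frac{1623}{56}$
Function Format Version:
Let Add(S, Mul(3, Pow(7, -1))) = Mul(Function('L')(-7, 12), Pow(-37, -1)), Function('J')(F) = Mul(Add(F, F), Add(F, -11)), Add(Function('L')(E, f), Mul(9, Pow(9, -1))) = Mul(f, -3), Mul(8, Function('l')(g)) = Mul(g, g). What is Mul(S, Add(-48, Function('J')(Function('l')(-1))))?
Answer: Rational(-1623, 56) ≈ -28.982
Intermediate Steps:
Function('l')(g) = Mul(Rational(1, 8), Pow(g, 2)) (Function('l')(g) = Mul(Rational(1, 8), Mul(g, g)) = Mul(Rational(1, 8), Pow(g, 2)))
Function('L')(E, f) = Add(-1, Mul(-3, f)) (Function('L')(E, f) = Add(-1, Mul(f, -3)) = Add(-1, Mul(-3, f)))
Function('J')(F) = Mul(2, F, Add(-11, F)) (Function('J')(F) = Mul(Mul(2, F), Add(-11, F)) = Mul(2, F, Add(-11, F)))
S = Rational(4, 7) (S = Add(Rational(-3, 7), Mul(Add(-1, Mul(-3, 12)), Pow(-37, -1))) = Add(Rational(-3, 7), Mul(Add(-1, -36), Rational(-1, 37))) = Add(Rational(-3, 7), Mul(-37, Rational(-1, 37))) = Add(Rational(-3, 7), 1) = Rational(4, 7) ≈ 0.57143)
Mul(S, Add(-48, Function('J')(Function('l')(-1)))) = Mul(Rational(4, 7), Add(-48, Mul(2, Mul(Rational(1, 8), Pow(-1, 2)), Add(-11, Mul(Rational(1, 8), Pow(-1, 2)))))) = Mul(Rational(4, 7), Add(-48, Mul(2, Mul(Rational(1, 8), 1), Add(-11, Mul(Rational(1, 8), 1))))) = Mul(Rational(4, 7), Add(-48, Mul(2, Rational(1, 8), Add(-11, Rational(1, 8))))) = Mul(Rational(4, 7), Add(-48, Mul(2, Rational(1, 8), Rational(-87, 8)))) = Mul(Rational(4, 7), Add(-48, Rational(-87, 32))) = Mul(Rational(4, 7), Rational(-1623, 32)) = Rational(-1623, 56)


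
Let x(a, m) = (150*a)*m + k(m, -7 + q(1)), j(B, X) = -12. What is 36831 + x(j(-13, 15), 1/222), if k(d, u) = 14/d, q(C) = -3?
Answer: 1477443/37 ≈ 39931.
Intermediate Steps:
x(a, m) = 14/m + 150*a*m (x(a, m) = (150*a)*m + 14/m = 150*a*m + 14/m = 14/m + 150*a*m)
36831 + x(j(-13, 15), 1/222) = 36831 + (14/(1/222) + 150*(-12)/222) = 36831 + (14/(1/222) + 150*(-12)*(1/222)) = 36831 + (14*222 - 300/37) = 36831 + (3108 - 300/37) = 36831 + 114696/37 = 1477443/37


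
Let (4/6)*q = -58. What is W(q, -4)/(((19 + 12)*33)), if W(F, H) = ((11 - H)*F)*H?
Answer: 1740/341 ≈ 5.1026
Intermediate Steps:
q = -87 (q = (3/2)*(-58) = -87)
W(F, H) = F*H*(11 - H) (W(F, H) = (F*(11 - H))*H = F*H*(11 - H))
W(q, -4)/(((19 + 12)*33)) = (-87*(-4)*(11 - 1*(-4)))/(((19 + 12)*33)) = (-87*(-4)*(11 + 4))/((31*33)) = -87*(-4)*15/1023 = 5220*(1/1023) = 1740/341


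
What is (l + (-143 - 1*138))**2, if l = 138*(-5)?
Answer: 942841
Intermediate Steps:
l = -690
(l + (-143 - 1*138))**2 = (-690 + (-143 - 1*138))**2 = (-690 + (-143 - 138))**2 = (-690 - 281)**2 = (-971)**2 = 942841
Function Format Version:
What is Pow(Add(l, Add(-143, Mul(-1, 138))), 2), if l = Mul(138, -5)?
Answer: 942841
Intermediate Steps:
l = -690
Pow(Add(l, Add(-143, Mul(-1, 138))), 2) = Pow(Add(-690, Add(-143, Mul(-1, 138))), 2) = Pow(Add(-690, Add(-143, -138)), 2) = Pow(Add(-690, -281), 2) = Pow(-971, 2) = 942841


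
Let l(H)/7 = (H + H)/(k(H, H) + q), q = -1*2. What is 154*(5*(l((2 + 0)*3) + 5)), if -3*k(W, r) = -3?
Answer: -60830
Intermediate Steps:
k(W, r) = 1 (k(W, r) = -⅓*(-3) = 1)
q = -2
l(H) = -14*H (l(H) = 7*((H + H)/(1 - 2)) = 7*((2*H)/(-1)) = 7*((2*H)*(-1)) = 7*(-2*H) = -14*H)
154*(5*(l((2 + 0)*3) + 5)) = 154*(5*(-14*(2 + 0)*3 + 5)) = 154*(5*(-28*3 + 5)) = 154*(5*(-14*6 + 5)) = 154*(5*(-84 + 5)) = 154*(5*(-79)) = 154*(-395) = -60830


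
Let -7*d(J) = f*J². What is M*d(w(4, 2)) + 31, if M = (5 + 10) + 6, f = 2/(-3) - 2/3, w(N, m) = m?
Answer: 47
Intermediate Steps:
f = -4/3 (f = 2*(-⅓) - 2*⅓ = -⅔ - ⅔ = -4/3 ≈ -1.3333)
d(J) = 4*J²/21 (d(J) = -(-4)*J²/21 = 4*J²/21)
M = 21 (M = 15 + 6 = 21)
M*d(w(4, 2)) + 31 = 21*((4/21)*2²) + 31 = 21*((4/21)*4) + 31 = 21*(16/21) + 31 = 16 + 31 = 47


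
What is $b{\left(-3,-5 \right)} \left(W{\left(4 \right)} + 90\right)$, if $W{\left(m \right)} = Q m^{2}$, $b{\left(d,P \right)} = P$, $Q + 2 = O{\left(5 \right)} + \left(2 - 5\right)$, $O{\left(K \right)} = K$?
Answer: $-450$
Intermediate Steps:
$Q = 0$ ($Q = -2 + \left(5 + \left(2 - 5\right)\right) = -2 + \left(5 - 3\right) = -2 + 2 = 0$)
$W{\left(m \right)} = 0$ ($W{\left(m \right)} = 0 m^{2} = 0$)
$b{\left(-3,-5 \right)} \left(W{\left(4 \right)} + 90\right) = - 5 \left(0 + 90\right) = \left(-5\right) 90 = -450$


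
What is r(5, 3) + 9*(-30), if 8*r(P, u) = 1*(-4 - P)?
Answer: -2169/8 ≈ -271.13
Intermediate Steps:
r(P, u) = -½ - P/8 (r(P, u) = (1*(-4 - P))/8 = (-4 - P)/8 = -½ - P/8)
r(5, 3) + 9*(-30) = (-½ - ⅛*5) + 9*(-30) = (-½ - 5/8) - 270 = -9/8 - 270 = -2169/8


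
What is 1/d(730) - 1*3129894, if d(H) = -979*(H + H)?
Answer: -4473682689961/1429340 ≈ -3.1299e+6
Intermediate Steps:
d(H) = -1958*H
1/d(730) - 1*3129894 = 1/(-1958*730) - 1*3129894 = 1/(-1429340) - 3129894 = -1/1429340 - 3129894 = -4473682689961/1429340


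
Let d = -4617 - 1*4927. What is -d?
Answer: 9544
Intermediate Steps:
d = -9544 (d = -4617 - 4927 = -9544)
-d = -1*(-9544) = 9544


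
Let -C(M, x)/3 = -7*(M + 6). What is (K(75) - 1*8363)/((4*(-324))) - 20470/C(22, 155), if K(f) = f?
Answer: -225581/7938 ≈ -28.418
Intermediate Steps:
C(M, x) = 126 + 21*M (C(M, x) = -(-21)*(M + 6) = -(-21)*(6 + M) = -3*(-42 - 7*M) = 126 + 21*M)
(K(75) - 1*8363)/((4*(-324))) - 20470/C(22, 155) = (75 - 1*8363)/((4*(-324))) - 20470/(126 + 21*22) = (75 - 8363)/(-1296) - 20470/(126 + 462) = -8288*(-1/1296) - 20470/588 = 518/81 - 20470*1/588 = 518/81 - 10235/294 = -225581/7938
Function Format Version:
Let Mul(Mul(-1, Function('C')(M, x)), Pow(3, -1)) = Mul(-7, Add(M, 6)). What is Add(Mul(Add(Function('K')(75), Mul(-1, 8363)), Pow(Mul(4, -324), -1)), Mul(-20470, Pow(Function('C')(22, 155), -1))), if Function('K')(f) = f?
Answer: Rational(-225581, 7938) ≈ -28.418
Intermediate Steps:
Function('C')(M, x) = Add(126, Mul(21, M)) (Function('C')(M, x) = Mul(-3, Mul(-7, Add(M, 6))) = Mul(-3, Mul(-7, Add(6, M))) = Mul(-3, Add(-42, Mul(-7, M))) = Add(126, Mul(21, M)))
Add(Mul(Add(Function('K')(75), Mul(-1, 8363)), Pow(Mul(4, -324), -1)), Mul(-20470, Pow(Function('C')(22, 155), -1))) = Add(Mul(Add(75, Mul(-1, 8363)), Pow(Mul(4, -324), -1)), Mul(-20470, Pow(Add(126, Mul(21, 22)), -1))) = Add(Mul(Add(75, -8363), Pow(-1296, -1)), Mul(-20470, Pow(Add(126, 462), -1))) = Add(Mul(-8288, Rational(-1, 1296)), Mul(-20470, Pow(588, -1))) = Add(Rational(518, 81), Mul(-20470, Rational(1, 588))) = Add(Rational(518, 81), Rational(-10235, 294)) = Rational(-225581, 7938)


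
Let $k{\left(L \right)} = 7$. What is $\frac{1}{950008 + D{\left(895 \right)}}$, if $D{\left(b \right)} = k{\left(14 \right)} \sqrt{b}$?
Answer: $\frac{950008}{902515156209} - \frac{7 \sqrt{895}}{902515156209} \approx 1.0524 \cdot 10^{-6}$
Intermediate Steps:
$D{\left(b \right)} = 7 \sqrt{b}$
$\frac{1}{950008 + D{\left(895 \right)}} = \frac{1}{950008 + 7 \sqrt{895}}$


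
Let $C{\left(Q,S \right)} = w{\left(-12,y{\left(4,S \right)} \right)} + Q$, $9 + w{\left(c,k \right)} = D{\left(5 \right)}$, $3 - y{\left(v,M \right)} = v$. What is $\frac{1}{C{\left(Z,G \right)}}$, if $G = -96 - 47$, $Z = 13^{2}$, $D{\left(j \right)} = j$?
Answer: $\frac{1}{165} \approx 0.0060606$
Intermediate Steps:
$y{\left(v,M \right)} = 3 - v$
$Z = 169$
$w{\left(c,k \right)} = -4$ ($w{\left(c,k \right)} = -9 + 5 = -4$)
$G = -143$
$C{\left(Q,S \right)} = -4 + Q$
$\frac{1}{C{\left(Z,G \right)}} = \frac{1}{-4 + 169} = \frac{1}{165}$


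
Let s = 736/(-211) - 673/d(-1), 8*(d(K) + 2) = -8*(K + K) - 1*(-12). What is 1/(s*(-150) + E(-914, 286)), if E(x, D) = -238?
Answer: 211/14260482 ≈ 1.4796e-5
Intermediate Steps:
d(K) = -½ - 2*K (d(K) = -2 + (-8*(K + K) - 1*(-12))/8 = -2 + (-16*K + 12)/8 = -2 + (12 - 16*K)/8 = -2 + (3/2 - 2*K) = -½ - 2*K)
s = -286214/633 (s = 736/(-211) - 673/(-½ - 2*(-1)) = 736*(-1/211) - 673/(-½ + 2) = -736/211 - 673/3/2 = -736/211 - 673*⅔ = -736/211 - 1346/3 = -286214/633 ≈ -452.15)
1/(s*(-150) + E(-914, 286)) = 1/(-286214/633*(-150) - 238) = 1/(14310700/211 - 238) = 1/(14260482/211) = 211/14260482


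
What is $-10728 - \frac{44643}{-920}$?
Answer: $- \frac{427179}{40} \approx -10679.0$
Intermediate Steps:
$-10728 - \frac{44643}{-920} = -10728 - - \frac{1941}{40} = -10728 + \frac{1941}{40} = - \frac{427179}{40}$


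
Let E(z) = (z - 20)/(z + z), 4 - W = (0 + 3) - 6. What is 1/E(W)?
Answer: -14/13 ≈ -1.0769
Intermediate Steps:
W = 7 (W = 4 - ((0 + 3) - 6) = 4 - (3 - 6) = 4 - 1*(-3) = 4 + 3 = 7)
E(z) = (-20 + z)/(2*z) (E(z) = (-20 + z)/((2*z)) = (-20 + z)*(1/(2*z)) = (-20 + z)/(2*z))
1/E(W) = 1/((½)*(-20 + 7)/7) = 1/((½)*(⅐)*(-13)) = 1/(-13/14) = -14/13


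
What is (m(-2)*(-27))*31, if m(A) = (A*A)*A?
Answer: 6696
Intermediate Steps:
m(A) = A**3 (m(A) = A**2*A = A**3)
(m(-2)*(-27))*31 = ((-2)**3*(-27))*31 = -8*(-27)*31 = 216*31 = 6696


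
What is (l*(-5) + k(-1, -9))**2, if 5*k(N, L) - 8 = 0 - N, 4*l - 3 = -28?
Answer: 436921/400 ≈ 1092.3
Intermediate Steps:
l = -25/4 (l = 3/4 + (1/4)*(-28) = 3/4 - 7 = -25/4 ≈ -6.2500)
k(N, L) = 8/5 - N/5 (k(N, L) = 8/5 + (0 - N)/5 = 8/5 + (-N)/5 = 8/5 - N/5)
(l*(-5) + k(-1, -9))**2 = (-25/4*(-5) + (8/5 - 1/5*(-1)))**2 = (125/4 + (8/5 + 1/5))**2 = (125/4 + 9/5)**2 = (661/20)**2 = 436921/400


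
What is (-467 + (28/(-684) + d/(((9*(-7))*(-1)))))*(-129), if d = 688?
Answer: 7825656/133 ≈ 58840.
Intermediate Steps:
(-467 + (28/(-684) + d/(((9*(-7))*(-1)))))*(-129) = (-467 + (28/(-684) + 688/(((9*(-7))*(-1)))))*(-129) = (-467 + (28*(-1/684) + 688/((-63*(-1)))))*(-129) = (-467 + (-7/171 + 688/63))*(-129) = (-467 + 1447/133)*(-129) = -60664/133*(-129) = 7825656/133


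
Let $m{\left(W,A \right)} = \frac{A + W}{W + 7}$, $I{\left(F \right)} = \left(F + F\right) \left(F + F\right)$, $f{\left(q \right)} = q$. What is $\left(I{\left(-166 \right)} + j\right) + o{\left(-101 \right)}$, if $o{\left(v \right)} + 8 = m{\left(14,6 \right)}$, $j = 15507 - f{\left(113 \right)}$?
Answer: $\frac{2637830}{21} \approx 1.2561 \cdot 10^{5}$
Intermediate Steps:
$I{\left(F \right)} = 4 F^{2}$ ($I{\left(F \right)} = 2 F 2 F = 4 F^{2}$)
$j = 15394$ ($j = 15507 - 113 = 15394$)
$m{\left(W,A \right)} = \frac{A + W}{7 + W}$
$o{\left(v \right)} = - \frac{148}{21}$ ($o{\left(v \right)} = -8 + \frac{6 + 14}{7 + 14} = -8 + \frac{1}{21} \cdot 20 = -8 + \frac{20}{21} = - \frac{148}{21}$)
$\left(I{\left(-166 \right)} + j\right) + o{\left(-101 \right)} = \left(4 \left(-166\right)^{2} + 15394\right) - \frac{148}{21} = \left(4 \cdot 27556 + 15394\right) - \frac{148}{21} = \left(110224 + 15394\right) - \frac{148}{21} = 125618 - \frac{148}{21} = \frac{2637830}{21}$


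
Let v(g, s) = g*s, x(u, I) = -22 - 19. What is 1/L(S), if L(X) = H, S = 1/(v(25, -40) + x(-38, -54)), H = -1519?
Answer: -1/1519 ≈ -0.00065833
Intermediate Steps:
x(u, I) = -41
S = -1/1041 (S = 1/(25*(-40) - 41) = 1/(-1000 - 41) = 1/(-1041) = -1/1041 ≈ -0.00096061)
L(X) = -1519
1/L(S) = 1/(-1519) = -1/1519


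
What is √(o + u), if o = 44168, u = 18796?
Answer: 6*√1749 ≈ 250.93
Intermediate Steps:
√(o + u) = √(44168 + 18796) = √62964 = 6*√1749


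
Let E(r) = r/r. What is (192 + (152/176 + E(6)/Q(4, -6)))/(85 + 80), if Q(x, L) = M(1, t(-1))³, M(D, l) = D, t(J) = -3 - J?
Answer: 853/726 ≈ 1.1749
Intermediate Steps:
Q(x, L) = 1 (Q(x, L) = 1³ = 1)
E(r) = 1
(192 + (152/176 + E(6)/Q(4, -6)))/(85 + 80) = (192 + (152/176 + 1/1))/(85 + 80) = (192 + (152*(1/176) + 1*1))/165 = (192 + (19/22 + 1))*(1/165) = (192 + 41/22)*(1/165) = (4265/22)*(1/165) = 853/726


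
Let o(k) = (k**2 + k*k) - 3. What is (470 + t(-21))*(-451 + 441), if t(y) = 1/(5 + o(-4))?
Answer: -79905/17 ≈ -4700.3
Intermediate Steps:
o(k) = -3 + 2*k**2 (o(k) = (k**2 + k**2) - 3 = 2*k**2 - 3 = -3 + 2*k**2)
t(y) = 1/34 (t(y) = 1/(5 + (-3 + 2*(-4)**2)) = 1/(5 + (-3 + 2*16)) = 1/(5 + (-3 + 32)) = 1/(5 + 29) = 1/34)
(470 + t(-21))*(-451 + 441) = (470 + 1/34)*(-451 + 441) = (15981/34)*(-10) = -79905/17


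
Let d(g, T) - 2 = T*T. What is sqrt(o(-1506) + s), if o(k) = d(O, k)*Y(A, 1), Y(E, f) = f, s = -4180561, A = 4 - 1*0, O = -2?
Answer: I*sqrt(1912523) ≈ 1382.9*I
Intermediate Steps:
A = 4 (A = 4 + 0 = 4)
d(g, T) = 2 + T**2 (d(g, T) = 2 + T*T = 2 + T**2)
o(k) = 2 + k**2 (o(k) = (2 + k**2)*1 = 2 + k**2)
sqrt(o(-1506) + s) = sqrt((2 + (-1506)**2) - 4180561) = sqrt((2 + 2268036) - 4180561) = sqrt(2268038 - 4180561) = sqrt(-1912523) = I*sqrt(1912523)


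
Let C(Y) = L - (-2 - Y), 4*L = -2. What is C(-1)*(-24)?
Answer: -12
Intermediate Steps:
L = -1/2 (L = (1/4)*(-2) = -1/2 ≈ -0.50000)
C(Y) = 3/2 + Y (C(Y) = -1/2 - (-2 - Y) = -1/2 + (2 + Y) = 3/2 + Y)
C(-1)*(-24) = (3/2 - 1)*(-24) = (1/2)*(-24) = -12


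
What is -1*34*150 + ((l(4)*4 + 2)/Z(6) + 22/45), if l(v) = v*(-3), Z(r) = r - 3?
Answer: -230168/45 ≈ -5114.8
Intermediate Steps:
Z(r) = -3 + r
l(v) = -3*v
-1*34*150 + ((l(4)*4 + 2)/Z(6) + 22/45) = -1*34*150 + ((-3*4*4 + 2)/(-3 + 6) + 22/45) = -34*150 + ((-12*4 + 2)/3 + 22*(1/45)) = -5100 + ((-48 + 2)*(⅓) + 22/45) = -5100 + (-46*⅓ + 22/45) = -5100 + (-46/3 + 22/45) = -5100 - 668/45 = -230168/45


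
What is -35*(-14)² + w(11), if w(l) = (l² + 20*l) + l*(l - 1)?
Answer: -6409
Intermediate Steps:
w(l) = l² + 20*l + l*(-1 + l) (w(l) = (l² + 20*l) + l*(-1 + l) = l² + 20*l + l*(-1 + l))
-35*(-14)² + w(11) = -35*(-14)² + 11*(19 + 2*11) = -35*196 + 11*(19 + 22) = -6860 + 11*41 = -6860 + 451 = -6409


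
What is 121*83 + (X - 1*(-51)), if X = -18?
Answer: 10076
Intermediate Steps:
121*83 + (X - 1*(-51)) = 121*83 + (-18 - 1*(-51)) = 10043 + (-18 + 51) = 10043 + 33 = 10076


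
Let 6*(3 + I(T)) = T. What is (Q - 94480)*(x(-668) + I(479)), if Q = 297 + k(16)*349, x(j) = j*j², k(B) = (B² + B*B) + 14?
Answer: -53290901467807/2 ≈ -2.6645e+13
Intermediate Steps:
k(B) = 14 + 2*B² (k(B) = (B² + B²) + 14 = 2*B² + 14 = 14 + 2*B²)
x(j) = j³
Q = 183871 (Q = 297 + (14 + 2*16²)*349 = 297 + (14 + 2*256)*349 = 297 + (14 + 512)*349 = 297 + 526*349 = 297 + 183574 = 183871)
I(T) = -3 + T/6
(Q - 94480)*(x(-668) + I(479)) = (183871 - 94480)*((-668)³ + (-3 + (⅙)*479)) = 89391*(-298077632 + (-3 + 479/6)) = 89391*(-298077632 + 461/6) = 89391*(-1788465331/6) = -53290901467807/2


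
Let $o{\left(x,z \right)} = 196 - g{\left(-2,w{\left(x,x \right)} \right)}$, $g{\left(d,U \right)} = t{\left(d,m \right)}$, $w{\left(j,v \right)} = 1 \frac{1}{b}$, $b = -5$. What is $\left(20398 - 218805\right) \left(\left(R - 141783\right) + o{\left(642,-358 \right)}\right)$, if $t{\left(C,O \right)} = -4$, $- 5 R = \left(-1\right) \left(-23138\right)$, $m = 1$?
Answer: $\frac{145046032571}{5} \approx 2.9009 \cdot 10^{10}$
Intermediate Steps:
$R = - \frac{23138}{5}$ ($R = - \frac{\left(-1\right) \left(-23138\right)}{5} = \left(- \frac{1}{5}\right) 23138 = - \frac{23138}{5} \approx -4627.6$)
$w{\left(j,v \right)} = - \frac{1}{5}$ ($w{\left(j,v \right)} = 1 \frac{1}{-5} = 1 \left(- \frac{1}{5}\right) = - \frac{1}{5}$)
$g{\left(d,U \right)} = -4$
$o{\left(x,z \right)} = 200$ ($o{\left(x,z \right)} = 196 - -4 = 196 + 4 = 200$)
$\left(20398 - 218805\right) \left(\left(R - 141783\right) + o{\left(642,-358 \right)}\right) = \left(20398 - 218805\right) \left(\left(- \frac{23138}{5} - 141783\right) + 200\right) = - 198407 \left(\left(- \frac{23138}{5} - 141783\right) + 200\right) = - 198407 \left(- \frac{732053}{5} + 200\right) = \left(-198407\right) \left(- \frac{731053}{5}\right) = \frac{145046032571}{5}$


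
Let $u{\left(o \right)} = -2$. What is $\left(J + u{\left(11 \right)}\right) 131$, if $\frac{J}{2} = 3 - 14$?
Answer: $-3144$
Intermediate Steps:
$J = -22$ ($J = 2 \left(3 - 14\right) = 2 \left(-11\right) = -22$)
$\left(J + u{\left(11 \right)}\right) 131 = \left(-22 - 2\right) 131 = \left(-24\right) 131 = -3144$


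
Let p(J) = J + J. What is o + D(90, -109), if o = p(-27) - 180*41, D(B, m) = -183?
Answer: -7617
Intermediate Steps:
p(J) = 2*J
o = -7434 (o = 2*(-27) - 180*41 = -54 - 7380 = -7434)
o + D(90, -109) = -7434 - 183 = -7617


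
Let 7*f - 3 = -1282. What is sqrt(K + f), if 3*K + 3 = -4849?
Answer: I*sqrt(793821)/21 ≈ 42.427*I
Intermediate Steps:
f = -1279/7 (f = 3/7 + (1/7)*(-1282) = 3/7 - 1282/7 = -1279/7 ≈ -182.71)
K = -4852/3 (K = -1 + (1/3)*(-4849) = -1 - 4849/3 = -4852/3 ≈ -1617.3)
sqrt(K + f) = sqrt(-4852/3 - 1279/7) = sqrt(-37801/21) = I*sqrt(793821)/21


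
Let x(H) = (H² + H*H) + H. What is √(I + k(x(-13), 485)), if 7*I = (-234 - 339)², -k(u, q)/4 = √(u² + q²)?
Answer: √(2298303 - 980*√13634)/7 ≈ 211.11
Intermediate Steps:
x(H) = H + 2*H² (x(H) = (H² + H²) + H = 2*H² + H = H + 2*H²)
k(u, q) = -4*√(q² + u²) (k(u, q) = -4*√(u² + q²) = -4*√(q² + u²))
I = 328329/7 (I = (-234 - 339)²/7 = (⅐)*(-573)² = (⅐)*328329 = 328329/7 ≈ 46904.)
√(I + k(x(-13), 485)) = √(328329/7 - 4*√(485² + (-13*(1 + 2*(-13)))²)) = √(328329/7 - 4*√(235225 + (-13*(1 - 26))²)) = √(328329/7 - 4*√(235225 + (-13*(-25))²)) = √(328329/7 - 4*√(235225 + 325²)) = √(328329/7 - 4*√(235225 + 105625)) = √(328329/7 - 20*√13634)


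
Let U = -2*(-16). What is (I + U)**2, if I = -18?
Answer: 196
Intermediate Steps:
U = 32
(I + U)**2 = (-18 + 32)**2 = 14**2 = 196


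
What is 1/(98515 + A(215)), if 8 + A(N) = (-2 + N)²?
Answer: 1/143876 ≈ 6.9504e-6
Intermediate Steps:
A(N) = -8 + (-2 + N)²
1/(98515 + A(215)) = 1/(98515 + (-8 + (-2 + 215)²)) = 1/(98515 + (-8 + 213²)) = 1/(98515 + (-8 + 45369)) = 1/(98515 + 45361) = 1/143876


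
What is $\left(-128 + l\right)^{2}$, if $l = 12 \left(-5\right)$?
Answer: $35344$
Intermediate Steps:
$l = -60$
$\left(-128 + l\right)^{2} = \left(-128 - 60\right)^{2} = \left(-188\right)^{2} = 35344$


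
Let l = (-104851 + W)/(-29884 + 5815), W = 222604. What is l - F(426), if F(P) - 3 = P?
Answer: -3481118/8023 ≈ -433.89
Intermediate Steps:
F(P) = 3 + P
l = -39251/8023 (l = (-104851 + 222604)/(-29884 + 5815) = 117753/(-24069) = 117753*(-1/24069) = -39251/8023 ≈ -4.8923)
l - F(426) = -39251/8023 - (3 + 426) = -39251/8023 - 1*429 = -39251/8023 - 429 = -3481118/8023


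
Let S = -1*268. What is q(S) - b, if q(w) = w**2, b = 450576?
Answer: -378752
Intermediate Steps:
S = -268
q(S) - b = (-268)**2 - 1*450576 = 71824 - 450576 = -378752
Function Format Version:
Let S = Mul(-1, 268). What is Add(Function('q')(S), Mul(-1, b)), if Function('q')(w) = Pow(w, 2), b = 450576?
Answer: -378752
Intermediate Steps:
S = -268
Add(Function('q')(S), Mul(-1, b)) = Add(Pow(-268, 2), Mul(-1, 450576)) = Add(71824, -450576) = -378752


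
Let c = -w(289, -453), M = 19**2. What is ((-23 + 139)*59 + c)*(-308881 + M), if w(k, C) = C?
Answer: -2251270440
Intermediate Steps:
M = 361
c = 453 (c = -1*(-453) = 453)
((-23 + 139)*59 + c)*(-308881 + M) = ((-23 + 139)*59 + 453)*(-308881 + 361) = (116*59 + 453)*(-308520) = (6844 + 453)*(-308520) = 7297*(-308520) = -2251270440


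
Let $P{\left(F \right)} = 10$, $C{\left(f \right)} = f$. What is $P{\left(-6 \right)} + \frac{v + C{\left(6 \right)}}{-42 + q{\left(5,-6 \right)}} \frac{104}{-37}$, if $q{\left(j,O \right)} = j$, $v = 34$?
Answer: $\frac{17850}{1369} \approx 13.039$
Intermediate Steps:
$P{\left(-6 \right)} + \frac{v + C{\left(6 \right)}}{-42 + q{\left(5,-6 \right)}} \frac{104}{-37} = 10 + \frac{34 + 6}{-42 + 5} \frac{104}{-37} = 10 + \frac{40}{-37} \cdot 104 \left(- \frac{1}{37}\right) = 10 + 40 \left(- \frac{1}{37}\right) \left(- \frac{104}{37}\right) = 10 - - \frac{4160}{1369} = 10 + \frac{4160}{1369} = \frac{17850}{1369}$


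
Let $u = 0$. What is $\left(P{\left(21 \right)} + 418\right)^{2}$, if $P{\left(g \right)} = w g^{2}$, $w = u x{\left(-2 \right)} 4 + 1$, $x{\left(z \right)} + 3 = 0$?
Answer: $737881$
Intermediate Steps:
$x{\left(z \right)} = -3$ ($x{\left(z \right)} = -3 + 0 = -3$)
$w = 1$ ($w = 0 \left(-3\right) 4 + 1 = 0 \cdot 4 + 1 = 0 + 1 = 1$)
$P{\left(g \right)} = g^{2}$ ($P{\left(g \right)} = 1 g^{2} = g^{2}$)
$\left(P{\left(21 \right)} + 418\right)^{2} = \left(21^{2} + 418\right)^{2} = \left(441 + 418\right)^{2} = 859^{2} = 737881$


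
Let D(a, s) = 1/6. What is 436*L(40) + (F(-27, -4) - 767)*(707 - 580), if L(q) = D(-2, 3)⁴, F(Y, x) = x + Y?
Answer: -32835995/324 ≈ -1.0135e+5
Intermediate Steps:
D(a, s) = ⅙ (D(a, s) = 1*(⅙) = ⅙)
F(Y, x) = Y + x
L(q) = 1/1296 (L(q) = (⅙)⁴ = 1/1296)
436*L(40) + (F(-27, -4) - 767)*(707 - 580) = 436*(1/1296) + ((-27 - 4) - 767)*(707 - 580) = 109/324 + (-31 - 767)*127 = 109/324 - 798*127 = 109/324 - 101346 = -32835995/324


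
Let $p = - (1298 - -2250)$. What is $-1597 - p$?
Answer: $1951$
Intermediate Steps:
$p = -3548$ ($p = - (1298 + 2250) = \left(-1\right) 3548 = -3548$)
$-1597 - p = -1597 - -3548 = -1597 + 3548 = 1951$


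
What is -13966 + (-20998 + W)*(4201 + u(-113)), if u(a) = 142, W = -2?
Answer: -91216966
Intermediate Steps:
-13966 + (-20998 + W)*(4201 + u(-113)) = -13966 + (-20998 - 2)*(4201 + 142) = -13966 - 21000*4343 = -13966 - 91203000 = -91216966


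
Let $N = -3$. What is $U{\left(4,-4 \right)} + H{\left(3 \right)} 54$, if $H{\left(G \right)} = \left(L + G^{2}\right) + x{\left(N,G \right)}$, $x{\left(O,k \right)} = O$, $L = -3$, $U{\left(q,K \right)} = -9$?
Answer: $153$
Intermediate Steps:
$H{\left(G \right)} = -6 + G^{2}$ ($H{\left(G \right)} = \left(-3 + G^{2}\right) - 3 = -6 + G^{2}$)
$U{\left(4,-4 \right)} + H{\left(3 \right)} 54 = -9 + \left(-6 + 3^{2}\right) 54 = -9 + \left(-6 + 9\right) 54 = -9 + 3 \cdot 54 = -9 + 162 = 153$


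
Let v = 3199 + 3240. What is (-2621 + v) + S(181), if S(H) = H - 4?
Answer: 3995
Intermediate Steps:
S(H) = -4 + H
v = 6439
(-2621 + v) + S(181) = (-2621 + 6439) + (-4 + 181) = 3818 + 177 = 3995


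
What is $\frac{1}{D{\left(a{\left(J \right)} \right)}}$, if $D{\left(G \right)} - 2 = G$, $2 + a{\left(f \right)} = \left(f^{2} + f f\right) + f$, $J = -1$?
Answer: $1$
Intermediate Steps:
$a{\left(f \right)} = -2 + f + 2 f^{2}$ ($a{\left(f \right)} = -2 + \left(\left(f^{2} + f f\right) + f\right) = -2 + \left(\left(f^{2} + f^{2}\right) + f\right) = -2 + \left(2 f^{2} + f\right) = -2 + \left(f + 2 f^{2}\right) = -2 + f + 2 f^{2}$)
$D{\left(G \right)} = 2 + G$
$\frac{1}{D{\left(a{\left(J \right)} \right)}} = \frac{1}{2 - \left(3 - 2\right)} = \frac{1}{2 - 1} = 1^{-1} = 1$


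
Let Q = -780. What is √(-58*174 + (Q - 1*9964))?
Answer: 2*I*√5209 ≈ 144.35*I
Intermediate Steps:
√(-58*174 + (Q - 1*9964)) = √(-58*174 + (-780 - 1*9964)) = √(-10092 + (-780 - 9964)) = √(-10092 - 10744) = √(-20836) = 2*I*√5209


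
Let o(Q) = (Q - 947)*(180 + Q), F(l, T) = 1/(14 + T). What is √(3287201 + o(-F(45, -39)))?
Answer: √1947943951/25 ≈ 1765.4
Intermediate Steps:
o(Q) = (-947 + Q)*(180 + Q)
√(3287201 + o(-F(45, -39))) = √(3287201 + (-170460 + (-1/(14 - 39))² - (-767)/(14 - 39))) = √(3287201 + (-170460 + (-1/(-25))² - (-767)/(-25))) = √(3287201 + (-170460 + (-1*(-1/25))² - (-767)*(-1)/25)) = √(3287201 + (-170460 + (1/25)² - 767*1/25)) = √(3287201 + (-170460 + 1/625 - 767/25)) = √(3287201 - 106556674/625) = √(1947943951/625) = √1947943951/25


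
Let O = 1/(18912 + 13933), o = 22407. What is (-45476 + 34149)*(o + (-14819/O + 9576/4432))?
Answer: 3054167377449965/554 ≈ 5.5129e+12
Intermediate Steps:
O = 1/32845 ≈ 3.0446e-5
(-45476 + 34149)*(o + (-14819/O + 9576/4432)) = (-45476 + 34149)*(22407 + (-14819/1/32845 + 9576/4432)) = -11327*(22407 + (-14819*32845 + 9576*(1/4432))) = -11327*(22407 + (-486730055 + 1197/554)) = -11327*(22407 - 269648449273/554) = -11327*(-269636035795/554) = 3054167377449965/554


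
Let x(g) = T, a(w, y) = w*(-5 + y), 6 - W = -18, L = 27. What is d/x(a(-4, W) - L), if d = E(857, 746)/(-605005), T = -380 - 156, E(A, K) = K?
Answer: 373/162141340 ≈ 2.3005e-6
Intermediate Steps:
W = 24 (W = 6 - 1*(-18) = 6 + 18 = 24)
T = -536
x(g) = -536
d = -746/605005 (d = 746/(-605005) = 746*(-1/605005) = -746/605005 ≈ -0.0012330)
d/x(a(-4, W) - L) = -746/605005/(-536) = -746/605005*(-1/536) = 373/162141340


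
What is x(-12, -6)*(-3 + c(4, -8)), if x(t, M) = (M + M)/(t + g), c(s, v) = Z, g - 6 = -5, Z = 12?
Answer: 108/11 ≈ 9.8182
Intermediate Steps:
g = 1 (g = 6 - 5 = 1)
c(s, v) = 12
x(t, M) = 2*M/(1 + t) (x(t, M) = (M + M)/(t + 1) = (2*M)/(1 + t) = 2*M/(1 + t))
x(-12, -6)*(-3 + c(4, -8)) = (2*(-6)/(1 - 12))*(-3 + 12) = (2*(-6)/(-11))*9 = (2*(-6)*(-1/11))*9 = (12/11)*9 = 108/11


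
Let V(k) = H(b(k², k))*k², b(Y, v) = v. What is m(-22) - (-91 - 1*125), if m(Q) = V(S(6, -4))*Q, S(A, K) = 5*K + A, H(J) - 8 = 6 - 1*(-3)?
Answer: -73088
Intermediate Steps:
H(J) = 17 (H(J) = 8 + (6 - 1*(-3)) = 8 + (6 + 3) = 8 + 9 = 17)
S(A, K) = A + 5*K
V(k) = 17*k²
m(Q) = 3332*Q (m(Q) = (17*(6 + 5*(-4))²)*Q = (17*(6 - 20)²)*Q = (17*(-14)²)*Q = (17*196)*Q = 3332*Q)
m(-22) - (-91 - 1*125) = 3332*(-22) - (-91 - 1*125) = -73304 - (-91 - 125) = -73304 - 1*(-216) = -73304 + 216 = -73088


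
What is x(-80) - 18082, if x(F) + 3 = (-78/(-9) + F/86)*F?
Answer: -2412805/129 ≈ -18704.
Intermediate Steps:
x(F) = -3 + F*(26/3 + F/86) (x(F) = -3 + (-78/(-9) + F/86)*F = -3 + (-78*(-⅑) + F*(1/86))*F = -3 + (26/3 + F/86)*F = -3 + F*(26/3 + F/86))
x(-80) - 18082 = (-3 + (1/86)*(-80)² + (26/3)*(-80)) - 18082 = (-3 + (1/86)*6400 - 2080/3) - 18082 = (-3 + 3200/43 - 2080/3) - 18082 = -80227/129 - 18082 = -2412805/129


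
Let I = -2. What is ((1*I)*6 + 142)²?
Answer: 16900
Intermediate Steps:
((1*I)*6 + 142)² = ((1*(-2))*6 + 142)² = (-2*6 + 142)² = (-12 + 142)² = 130² = 16900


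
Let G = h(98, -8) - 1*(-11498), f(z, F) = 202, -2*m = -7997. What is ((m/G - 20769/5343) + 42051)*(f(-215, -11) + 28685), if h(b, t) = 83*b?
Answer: 28312481231439101/23309728 ≈ 1.2146e+9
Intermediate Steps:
m = 7997/2 (m = -1/2*(-7997) = 7997/2 ≈ 3998.5)
G = 19632 (G = 83*98 - 1*(-11498) = 8134 + 11498 = 19632)
((m/G - 20769/5343) + 42051)*(f(-215, -11) + 28685) = (((7997/2)/19632 - 20769/5343) + 42051)*(202 + 28685) = (((7997/2)*(1/19632) - 20769*1/5343) + 42051)*28887 = ((7997/39264 - 6923/1781) + 42051)*28887 = (-257582015/69929184 + 42051)*28887 = (2940334534369/69929184)*28887 = 28312481231439101/23309728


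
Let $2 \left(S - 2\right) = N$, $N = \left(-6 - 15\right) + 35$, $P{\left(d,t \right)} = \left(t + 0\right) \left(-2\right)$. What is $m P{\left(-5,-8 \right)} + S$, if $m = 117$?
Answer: $1881$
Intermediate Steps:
$P{\left(d,t \right)} = - 2 t$ ($P{\left(d,t \right)} = t \left(-2\right) = - 2 t$)
$N = 14$ ($N = -21 + 35 = 14$)
$S = 9$ ($S = 2 + \frac{1}{2} \cdot 14 = 2 + 7 = 9$)
$m P{\left(-5,-8 \right)} + S = 117 \left(\left(-2\right) \left(-8\right)\right) + 9 = 117 \cdot 16 + 9 = 1872 + 9 = 1881$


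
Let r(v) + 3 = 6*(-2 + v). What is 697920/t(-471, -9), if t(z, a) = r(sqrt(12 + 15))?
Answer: 1163200/83 + 1395840*sqrt(3)/83 ≈ 43143.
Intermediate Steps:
r(v) = -15 + 6*v (r(v) = -3 + 6*(-2 + v) = -3 + (-12 + 6*v) = -15 + 6*v)
t(z, a) = -15 + 18*sqrt(3) (t(z, a) = -15 + 6*sqrt(12 + 15) = -15 + 6*sqrt(27) = -15 + 6*(3*sqrt(3)) = -15 + 18*sqrt(3))
697920/t(-471, -9) = 697920/(-15 + 18*sqrt(3))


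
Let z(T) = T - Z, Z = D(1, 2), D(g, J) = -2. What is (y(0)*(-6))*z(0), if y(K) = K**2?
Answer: 0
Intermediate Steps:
Z = -2
z(T) = 2 + T (z(T) = T - 1*(-2) = T + 2 = 2 + T)
(y(0)*(-6))*z(0) = (0**2*(-6))*(2 + 0) = (0*(-6))*2 = 0*2 = 0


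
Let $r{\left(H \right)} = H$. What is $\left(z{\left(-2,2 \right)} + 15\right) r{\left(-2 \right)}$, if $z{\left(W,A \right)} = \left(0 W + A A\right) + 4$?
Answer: $-46$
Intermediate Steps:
$z{\left(W,A \right)} = 4 + A^{2}$ ($z{\left(W,A \right)} = \left(0 + A^{2}\right) + 4 = A^{2} + 4 = 4 + A^{2}$)
$\left(z{\left(-2,2 \right)} + 15\right) r{\left(-2 \right)} = \left(\left(4 + 2^{2}\right) + 15\right) \left(-2\right) = \left(\left(4 + 4\right) + 15\right) \left(-2\right) = \left(8 + 15\right) \left(-2\right) = 23 \left(-2\right) = -46$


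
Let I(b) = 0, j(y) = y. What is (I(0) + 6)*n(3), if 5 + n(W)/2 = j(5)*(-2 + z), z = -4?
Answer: -420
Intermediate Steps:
n(W) = -70 (n(W) = -10 + 2*(5*(-2 - 4)) = -10 + 2*(5*(-6)) = -10 + 2*(-30) = -10 - 60 = -70)
(I(0) + 6)*n(3) = (0 + 6)*(-70) = 6*(-70) = -420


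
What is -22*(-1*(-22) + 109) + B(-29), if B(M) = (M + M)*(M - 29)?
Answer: 482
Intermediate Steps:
B(M) = 2*M*(-29 + M) (B(M) = (2*M)*(-29 + M) = 2*M*(-29 + M))
-22*(-1*(-22) + 109) + B(-29) = -22*(-1*(-22) + 109) + 2*(-29)*(-29 - 29) = -22*(22 + 109) + 2*(-29)*(-58) = -22*131 + 3364 = -2882 + 3364 = 482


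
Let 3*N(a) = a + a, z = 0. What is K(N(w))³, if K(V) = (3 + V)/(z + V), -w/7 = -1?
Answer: 12167/2744 ≈ 4.4340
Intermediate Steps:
w = 7 (w = -7*(-1) = 7)
N(a) = 2*a/3 (N(a) = (a + a)/3 = (2*a)/3 = 2*a/3)
K(V) = (3 + V)/V (K(V) = (3 + V)/(0 + V) = (3 + V)/V)
K(N(w))³ = ((3 + (⅔)*7)/(((⅔)*7)))³ = ((3 + 14/3)/(14/3))³ = ((3/14)*(23/3))³ = (23/14)³ = 12167/2744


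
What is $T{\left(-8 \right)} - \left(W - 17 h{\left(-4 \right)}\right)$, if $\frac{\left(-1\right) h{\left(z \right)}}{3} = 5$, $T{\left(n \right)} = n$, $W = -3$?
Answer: $-260$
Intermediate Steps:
$h{\left(z \right)} = -15$ ($h{\left(z \right)} = \left(-3\right) 5 = -15$)
$T{\left(-8 \right)} - \left(W - 17 h{\left(-4 \right)}\right) = -8 - \left(-3 - -255\right) = -8 - \left(-3 + 255\right) = -8 - 252 = -260$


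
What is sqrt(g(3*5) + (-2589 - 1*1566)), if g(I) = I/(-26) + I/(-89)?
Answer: I*sqrt(22252338030)/2314 ≈ 64.465*I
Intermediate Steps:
g(I) = -115*I/2314 (g(I) = I*(-1/26) + I*(-1/89) = -I/26 - I/89 = -115*I/2314)
sqrt(g(3*5) + (-2589 - 1*1566)) = sqrt(-345*5/2314 + (-2589 - 1*1566)) = sqrt(-115/2314*15 + (-2589 - 1566)) = sqrt(-1725/2314 - 4155) = sqrt(-9616395/2314) = I*sqrt(22252338030)/2314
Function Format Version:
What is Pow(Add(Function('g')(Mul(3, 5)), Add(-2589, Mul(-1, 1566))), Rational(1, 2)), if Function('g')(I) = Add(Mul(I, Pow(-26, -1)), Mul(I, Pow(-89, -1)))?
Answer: Mul(Rational(1, 2314), I, Pow(22252338030, Rational(1, 2))) ≈ Mul(64.465, I)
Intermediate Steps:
Function('g')(I) = Mul(Rational(-115, 2314), I) (Function('g')(I) = Add(Mul(I, Rational(-1, 26)), Mul(I, Rational(-1, 89))) = Add(Mul(Rational(-1, 26), I), Mul(Rational(-1, 89), I)) = Mul(Rational(-115, 2314), I))
Pow(Add(Function('g')(Mul(3, 5)), Add(-2589, Mul(-1, 1566))), Rational(1, 2)) = Pow(Add(Mul(Rational(-115, 2314), Mul(3, 5)), Add(-2589, Mul(-1, 1566))), Rational(1, 2)) = Pow(Add(Mul(Rational(-115, 2314), 15), Add(-2589, -1566)), Rational(1, 2)) = Pow(Add(Rational(-1725, 2314), -4155), Rational(1, 2)) = Pow(Rational(-9616395, 2314), Rational(1, 2)) = Mul(Rational(1, 2314), I, Pow(22252338030, Rational(1, 2)))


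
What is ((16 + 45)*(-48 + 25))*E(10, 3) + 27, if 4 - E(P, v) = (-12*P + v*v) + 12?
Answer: -144482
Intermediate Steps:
E(P, v) = -8 - v**2 + 12*P (E(P, v) = 4 - ((-12*P + v*v) + 12) = 4 - ((-12*P + v**2) + 12) = 4 - ((v**2 - 12*P) + 12) = 4 - (12 + v**2 - 12*P) = 4 + (-12 - v**2 + 12*P) = -8 - v**2 + 12*P)
((16 + 45)*(-48 + 25))*E(10, 3) + 27 = ((16 + 45)*(-48 + 25))*(-8 - 1*3**2 + 12*10) + 27 = (61*(-23))*(-8 - 1*9 + 120) + 27 = -1403*(-8 - 9 + 120) + 27 = -1403*103 + 27 = -144509 + 27 = -144482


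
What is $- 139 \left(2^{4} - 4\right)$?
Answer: $-1668$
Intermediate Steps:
$- 139 \left(2^{4} - 4\right) = - 139 \left(16 - 4\right) = \left(-139\right) 12 = -1668$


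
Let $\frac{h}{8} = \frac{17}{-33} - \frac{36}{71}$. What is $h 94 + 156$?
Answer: $- \frac{1435532}{2343} \approx -612.69$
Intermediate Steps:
$h = - \frac{19160}{2343}$ ($h = 8 \left(\frac{17}{-33} - \frac{36}{71}\right) = 8 \left(17 \left(- \frac{1}{33}\right) - \frac{36}{71}\right) = 8 \left(- \frac{17}{33} - \frac{36}{71}\right) = 8 \left(- \frac{2395}{2343}\right) = - \frac{19160}{2343} \approx -8.1776$)
$h 94 + 156 = \left(- \frac{19160}{2343}\right) 94 + 156 = - \frac{1801040}{2343} + 156 = - \frac{1435532}{2343}$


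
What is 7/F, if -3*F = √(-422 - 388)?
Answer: 7*I*√10/30 ≈ 0.73786*I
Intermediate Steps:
F = -3*I*√10 (F = -√(-422 - 388)/3 = -3*I*√10 ≈ -9.4868*I)
7/F = 7/((-3*I*√10)) = 7*(I*√10/30) = 7*I*√10/30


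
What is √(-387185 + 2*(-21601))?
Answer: I*√430387 ≈ 656.04*I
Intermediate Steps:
√(-387185 + 2*(-21601)) = √(-387185 - 43202) = √(-430387) = I*√430387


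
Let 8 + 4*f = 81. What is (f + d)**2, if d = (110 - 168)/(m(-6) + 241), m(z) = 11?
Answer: 20620681/63504 ≈ 324.71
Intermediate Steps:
f = 73/4 (f = -2 + (1/4)*81 = -2 + 81/4 = 73/4 ≈ 18.250)
d = -29/126 (d = (110 - 168)/(11 + 241) = -58/252 = -58*1/252 = -29/126 ≈ -0.23016)
(f + d)**2 = (73/4 - 29/126)**2 = (4541/252)**2 = 20620681/63504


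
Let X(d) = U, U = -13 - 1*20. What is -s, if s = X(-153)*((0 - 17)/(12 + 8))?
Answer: -561/20 ≈ -28.050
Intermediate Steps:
U = -33 (U = -13 - 20 = -33)
X(d) = -33
s = 561/20 (s = -33*(0 - 17)/(12 + 8) = -(-561)/20 = -33*(-17/20) = 561/20 ≈ 28.050)
-s = -1*561/20 = -561/20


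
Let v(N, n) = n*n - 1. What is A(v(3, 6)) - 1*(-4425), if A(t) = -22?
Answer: 4403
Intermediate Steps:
v(N, n) = -1 + n² (v(N, n) = n² - 1 = -1 + n²)
A(v(3, 6)) - 1*(-4425) = -22 - 1*(-4425) = -22 + 4425 = 4403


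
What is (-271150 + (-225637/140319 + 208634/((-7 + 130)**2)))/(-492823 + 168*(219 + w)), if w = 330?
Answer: 63954968687953/94489898457249 ≈ 0.67684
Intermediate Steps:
(-271150 + (-225637/140319 + 208634/((-7 + 130)**2)))/(-492823 + 168*(219 + w)) = (-271150 + (-225637/140319 + 208634/((-7 + 130)**2)))/(-492823 + 168*(219 + 330)) = (-271150 + (-225637*1/140319 + 208634/(123**2)))/(-492823 + 168*549) = (-271150 + (-225637/140319 + 208634/15129))/(-492823 + 92232) = (-271150 + (-225637/140319 + 208634*(1/15129)))/(-400591) = (-271150 + (-225637/140319 + 208634/15129))*(-1/400591) = (-271150 + 2873516897/235876239)*(-1/400591) = -63954968687953/235876239*(-1/400591) = 63954968687953/94489898457249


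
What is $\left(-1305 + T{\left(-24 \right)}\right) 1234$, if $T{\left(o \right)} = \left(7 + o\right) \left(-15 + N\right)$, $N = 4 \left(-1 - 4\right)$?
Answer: $-876140$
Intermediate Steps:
$N = -20$ ($N = 4 \left(-5\right) = -20$)
$T{\left(o \right)} = -245 - 35 o$ ($T{\left(o \right)} = \left(7 + o\right) \left(-15 - 20\right) = \left(7 + o\right) \left(-35\right) = -245 - 35 o$)
$\left(-1305 + T{\left(-24 \right)}\right) 1234 = \left(-1305 - -595\right) 1234 = \left(-1305 + \left(-245 + 840\right)\right) 1234 = \left(-1305 + 595\right) 1234 = \left(-710\right) 1234 = -876140$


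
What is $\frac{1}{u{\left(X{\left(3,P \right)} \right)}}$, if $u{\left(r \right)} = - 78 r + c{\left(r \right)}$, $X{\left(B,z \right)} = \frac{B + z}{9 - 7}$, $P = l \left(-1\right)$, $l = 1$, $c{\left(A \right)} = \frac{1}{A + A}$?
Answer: $- \frac{2}{155} \approx -0.012903$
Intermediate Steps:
$c{\left(A \right)} = \frac{1}{2 A}$
$P = -1$ ($P = 1 \left(-1\right) = -1$)
$X{\left(B,z \right)} = \frac{B}{2} + \frac{z}{2}$ ($X{\left(B,z \right)} = \frac{B + z}{2} = \left(B + z\right) \frac{1}{2} = \frac{B}{2} + \frac{z}{2}$)
$u{\left(r \right)} = \frac{1}{2 r} - 78 r$ ($u{\left(r \right)} = - 78 r + \frac{1}{2 r} = \frac{1}{2 r} - 78 r$)
$\frac{1}{u{\left(X{\left(3,P \right)} \right)}} = \frac{1}{\frac{1}{2 \left(\frac{1}{2} \cdot 3 + \frac{1}{2} \left(-1\right)\right)} - 78 \left(\frac{1}{2} \cdot 3 + \frac{1}{2} \left(-1\right)\right)} = \frac{1}{\frac{1}{2 \left(\frac{3}{2} - \frac{1}{2}\right)} - 78 \left(\frac{3}{2} - \frac{1}{2}\right)} = \frac{1}{\frac{1}{2 \cdot 1} - 78} = \frac{1}{\frac{1}{2} \cdot 1 - 78} = \frac{1}{\frac{1}{2} - 78} = \frac{1}{- \frac{155}{2}} = - \frac{2}{155}$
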